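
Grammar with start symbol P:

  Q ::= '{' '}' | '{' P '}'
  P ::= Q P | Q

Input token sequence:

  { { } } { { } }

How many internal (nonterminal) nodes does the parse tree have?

8

[P [Q { [P [Q { }]] }] [P [Q { [P [Q { }]] }]]]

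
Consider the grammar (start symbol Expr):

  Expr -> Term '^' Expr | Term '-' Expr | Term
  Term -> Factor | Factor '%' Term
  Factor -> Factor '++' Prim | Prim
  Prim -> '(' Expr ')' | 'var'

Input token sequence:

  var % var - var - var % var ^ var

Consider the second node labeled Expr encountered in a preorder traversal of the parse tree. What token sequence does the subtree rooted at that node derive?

var - var % var ^ var

[Expr [Term [Factor [Prim var]] % [Term [Factor [Prim var]]]] - [Expr [Term [Factor [Prim var]]] - [Expr [Term [Factor [Prim var]] % [Term [Factor [Prim var]]]] ^ [Expr [Term [Factor [Prim var]]]]]]]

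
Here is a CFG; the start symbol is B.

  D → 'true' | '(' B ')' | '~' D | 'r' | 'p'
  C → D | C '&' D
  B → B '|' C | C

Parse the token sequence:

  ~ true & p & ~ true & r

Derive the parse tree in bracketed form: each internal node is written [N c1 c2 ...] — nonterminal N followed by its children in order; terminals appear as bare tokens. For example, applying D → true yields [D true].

[B [C [C [C [C [D ~ [D true]]] & [D p]] & [D ~ [D true]]] & [D r]]]

B
C
C & D
C & D & D
C & D & D & D
D & D & D & D
~ D & D & D & D
~ true & D & D & D
~ true & p & D & D
~ true & p & ~ D & D
~ true & p & ~ true & D
~ true & p & ~ true & r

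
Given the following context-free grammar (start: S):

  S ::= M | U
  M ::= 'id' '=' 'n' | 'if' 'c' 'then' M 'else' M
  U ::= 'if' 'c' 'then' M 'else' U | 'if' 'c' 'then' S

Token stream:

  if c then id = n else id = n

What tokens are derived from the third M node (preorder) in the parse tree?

[S [M if c then [M id = n] else [M id = n]]]

id = n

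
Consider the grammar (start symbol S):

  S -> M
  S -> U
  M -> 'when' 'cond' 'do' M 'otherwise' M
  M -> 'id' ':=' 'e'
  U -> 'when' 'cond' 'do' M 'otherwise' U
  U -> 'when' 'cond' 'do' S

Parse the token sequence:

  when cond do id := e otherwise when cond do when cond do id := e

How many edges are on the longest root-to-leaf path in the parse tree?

[S [U when cond do [M id := e] otherwise [U when cond do [S [U when cond do [S [M id := e]]]]]]]

7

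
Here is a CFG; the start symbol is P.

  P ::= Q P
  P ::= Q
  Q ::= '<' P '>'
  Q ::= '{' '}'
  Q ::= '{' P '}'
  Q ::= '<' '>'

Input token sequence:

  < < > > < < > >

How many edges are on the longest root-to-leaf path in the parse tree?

5

[P [Q < [P [Q < >]] >] [P [Q < [P [Q < >]] >]]]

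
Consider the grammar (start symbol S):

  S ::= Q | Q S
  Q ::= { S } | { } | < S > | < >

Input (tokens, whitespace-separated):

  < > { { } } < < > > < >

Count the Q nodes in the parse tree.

[S [Q < >] [S [Q { [S [Q { }]] }] [S [Q < [S [Q < >]] >] [S [Q < >]]]]]

6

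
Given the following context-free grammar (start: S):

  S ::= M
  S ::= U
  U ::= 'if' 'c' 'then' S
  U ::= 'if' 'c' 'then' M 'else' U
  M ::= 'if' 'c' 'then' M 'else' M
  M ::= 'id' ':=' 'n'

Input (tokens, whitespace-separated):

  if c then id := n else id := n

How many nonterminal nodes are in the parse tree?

[S [M if c then [M id := n] else [M id := n]]]

4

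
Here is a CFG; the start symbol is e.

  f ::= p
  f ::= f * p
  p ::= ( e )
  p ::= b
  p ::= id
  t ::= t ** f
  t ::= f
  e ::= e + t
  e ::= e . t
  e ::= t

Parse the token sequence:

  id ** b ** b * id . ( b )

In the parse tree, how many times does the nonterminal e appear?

[e [e [t [t [t [f [p id]]] ** [f [p b]]] ** [f [f [p b]] * [p id]]]] . [t [f [p ( [e [t [f [p b]]]] )]]]]

3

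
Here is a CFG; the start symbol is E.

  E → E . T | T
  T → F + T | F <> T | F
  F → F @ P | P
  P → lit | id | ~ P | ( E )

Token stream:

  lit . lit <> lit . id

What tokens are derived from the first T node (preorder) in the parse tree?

lit

[E [E [E [T [F [P lit]]]] . [T [F [P lit]] <> [T [F [P lit]]]]] . [T [F [P id]]]]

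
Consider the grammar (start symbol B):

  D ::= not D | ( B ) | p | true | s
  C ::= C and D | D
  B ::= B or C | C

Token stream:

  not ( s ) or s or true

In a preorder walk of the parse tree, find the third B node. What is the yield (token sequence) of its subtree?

[B [B [B [C [D not [D ( [B [C [D s]]] )]]]] or [C [D s]]] or [C [D true]]]

not ( s )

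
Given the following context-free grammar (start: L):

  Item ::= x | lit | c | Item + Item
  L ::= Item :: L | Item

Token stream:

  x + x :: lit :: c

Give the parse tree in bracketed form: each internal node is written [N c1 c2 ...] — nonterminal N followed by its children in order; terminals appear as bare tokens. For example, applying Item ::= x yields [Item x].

L
Item :: L
Item + Item :: L
x + Item :: L
x + x :: L
x + x :: Item :: L
x + x :: lit :: L
x + x :: lit :: Item
x + x :: lit :: c

[L [Item [Item x] + [Item x]] :: [L [Item lit] :: [L [Item c]]]]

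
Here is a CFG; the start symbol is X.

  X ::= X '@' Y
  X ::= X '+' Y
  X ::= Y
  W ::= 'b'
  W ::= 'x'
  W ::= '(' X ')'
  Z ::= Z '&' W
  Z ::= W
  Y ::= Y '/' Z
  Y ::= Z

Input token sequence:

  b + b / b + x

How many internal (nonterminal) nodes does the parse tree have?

15

[X [X [X [Y [Z [W b]]]] + [Y [Y [Z [W b]]] / [Z [W b]]]] + [Y [Z [W x]]]]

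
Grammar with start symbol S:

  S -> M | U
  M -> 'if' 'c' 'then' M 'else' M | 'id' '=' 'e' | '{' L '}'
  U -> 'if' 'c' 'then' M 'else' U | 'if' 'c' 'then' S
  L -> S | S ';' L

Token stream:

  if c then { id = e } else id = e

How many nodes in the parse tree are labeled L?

[S [M if c then [M { [L [S [M id = e]]] }] else [M id = e]]]

1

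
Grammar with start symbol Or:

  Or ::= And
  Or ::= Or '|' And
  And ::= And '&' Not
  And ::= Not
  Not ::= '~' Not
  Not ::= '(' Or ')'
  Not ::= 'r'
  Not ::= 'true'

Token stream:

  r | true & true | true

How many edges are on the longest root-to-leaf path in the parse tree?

[Or [Or [Or [And [Not r]]] | [And [And [Not true]] & [Not true]]] | [And [Not true]]]

5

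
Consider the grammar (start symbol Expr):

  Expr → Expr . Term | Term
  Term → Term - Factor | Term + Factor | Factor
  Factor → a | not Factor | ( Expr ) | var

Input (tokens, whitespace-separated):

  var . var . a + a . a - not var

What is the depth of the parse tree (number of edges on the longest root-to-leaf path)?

[Expr [Expr [Expr [Expr [Term [Factor var]]] . [Term [Factor var]]] . [Term [Term [Factor a]] + [Factor a]]] . [Term [Term [Factor a]] - [Factor not [Factor var]]]]

6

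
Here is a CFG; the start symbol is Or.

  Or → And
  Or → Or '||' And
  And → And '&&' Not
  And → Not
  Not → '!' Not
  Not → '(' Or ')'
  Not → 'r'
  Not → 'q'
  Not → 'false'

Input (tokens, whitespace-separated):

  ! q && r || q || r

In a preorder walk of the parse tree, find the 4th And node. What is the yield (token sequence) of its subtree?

[Or [Or [Or [And [And [Not ! [Not q]]] && [Not r]]] || [And [Not q]]] || [And [Not r]]]

r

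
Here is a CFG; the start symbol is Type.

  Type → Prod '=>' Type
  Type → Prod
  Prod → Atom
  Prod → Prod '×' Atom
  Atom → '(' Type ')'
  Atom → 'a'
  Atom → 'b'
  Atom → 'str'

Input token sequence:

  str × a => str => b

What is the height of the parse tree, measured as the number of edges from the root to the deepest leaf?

[Type [Prod [Prod [Atom str]] × [Atom a]] => [Type [Prod [Atom str]] => [Type [Prod [Atom b]]]]]

5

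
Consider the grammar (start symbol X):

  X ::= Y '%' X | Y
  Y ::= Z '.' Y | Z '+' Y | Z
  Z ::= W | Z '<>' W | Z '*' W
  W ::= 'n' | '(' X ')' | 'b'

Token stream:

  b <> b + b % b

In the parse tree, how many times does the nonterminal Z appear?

[X [Y [Z [Z [W b]] <> [W b]] + [Y [Z [W b]]]] % [X [Y [Z [W b]]]]]

4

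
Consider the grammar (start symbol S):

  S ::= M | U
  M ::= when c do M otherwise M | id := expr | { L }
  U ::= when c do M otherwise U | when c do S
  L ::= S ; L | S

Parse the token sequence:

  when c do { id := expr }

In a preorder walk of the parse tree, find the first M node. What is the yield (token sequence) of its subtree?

[S [U when c do [S [M { [L [S [M id := expr]]] }]]]]

{ id := expr }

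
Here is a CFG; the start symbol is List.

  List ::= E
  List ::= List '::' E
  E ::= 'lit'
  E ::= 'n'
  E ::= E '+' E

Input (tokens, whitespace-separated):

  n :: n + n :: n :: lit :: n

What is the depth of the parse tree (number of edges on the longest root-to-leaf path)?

6

[List [List [List [List [List [E n]] :: [E [E n] + [E n]]] :: [E n]] :: [E lit]] :: [E n]]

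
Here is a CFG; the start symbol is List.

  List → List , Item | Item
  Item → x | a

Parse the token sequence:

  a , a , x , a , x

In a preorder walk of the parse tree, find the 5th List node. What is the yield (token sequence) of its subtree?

a

[List [List [List [List [List [Item a]] , [Item a]] , [Item x]] , [Item a]] , [Item x]]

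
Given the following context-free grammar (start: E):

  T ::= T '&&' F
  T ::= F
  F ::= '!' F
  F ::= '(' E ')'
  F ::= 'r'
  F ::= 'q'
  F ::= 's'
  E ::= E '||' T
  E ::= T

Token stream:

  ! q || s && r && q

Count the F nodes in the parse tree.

5

[E [E [T [F ! [F q]]]] || [T [T [T [F s]] && [F r]] && [F q]]]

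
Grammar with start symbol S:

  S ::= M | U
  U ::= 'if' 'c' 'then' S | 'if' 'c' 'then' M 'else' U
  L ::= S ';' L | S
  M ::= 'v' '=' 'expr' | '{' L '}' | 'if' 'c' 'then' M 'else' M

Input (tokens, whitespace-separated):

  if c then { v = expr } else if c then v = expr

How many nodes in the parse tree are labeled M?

3

[S [U if c then [M { [L [S [M v = expr]]] }] else [U if c then [S [M v = expr]]]]]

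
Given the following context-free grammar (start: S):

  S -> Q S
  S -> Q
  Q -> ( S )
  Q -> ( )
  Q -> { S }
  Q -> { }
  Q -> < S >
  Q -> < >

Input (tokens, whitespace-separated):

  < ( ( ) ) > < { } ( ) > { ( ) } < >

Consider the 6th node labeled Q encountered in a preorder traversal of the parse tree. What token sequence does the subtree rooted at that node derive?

( )

[S [Q < [S [Q ( [S [Q ( )]] )]] >] [S [Q < [S [Q { }] [S [Q ( )]]] >] [S [Q { [S [Q ( )]] }] [S [Q < >]]]]]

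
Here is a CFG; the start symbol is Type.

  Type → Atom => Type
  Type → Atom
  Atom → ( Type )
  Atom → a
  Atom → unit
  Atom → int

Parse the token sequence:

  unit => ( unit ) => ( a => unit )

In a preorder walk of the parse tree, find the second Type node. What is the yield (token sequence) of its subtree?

[Type [Atom unit] => [Type [Atom ( [Type [Atom unit]] )] => [Type [Atom ( [Type [Atom a] => [Type [Atom unit]]] )]]]]

( unit ) => ( a => unit )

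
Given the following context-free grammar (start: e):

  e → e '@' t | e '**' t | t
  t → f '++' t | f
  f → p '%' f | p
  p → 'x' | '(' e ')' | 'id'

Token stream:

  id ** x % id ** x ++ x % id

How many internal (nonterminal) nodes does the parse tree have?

[e [e [e [t [f [p id]]]] ** [t [f [p x] % [f [p id]]]]] ** [t [f [p x]] ++ [t [f [p x] % [f [p id]]]]]]

19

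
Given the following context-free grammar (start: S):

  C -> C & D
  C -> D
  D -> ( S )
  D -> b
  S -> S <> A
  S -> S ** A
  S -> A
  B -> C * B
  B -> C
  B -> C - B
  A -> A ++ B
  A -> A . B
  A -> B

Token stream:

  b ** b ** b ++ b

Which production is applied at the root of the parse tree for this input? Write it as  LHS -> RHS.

S -> S ** A

[S [S [S [A [B [C [D b]]]]] ** [A [B [C [D b]]]]] ** [A [A [B [C [D b]]]] ++ [B [C [D b]]]]]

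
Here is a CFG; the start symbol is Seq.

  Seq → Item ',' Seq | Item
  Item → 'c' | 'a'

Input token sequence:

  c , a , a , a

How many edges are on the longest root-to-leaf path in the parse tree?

5

[Seq [Item c] , [Seq [Item a] , [Seq [Item a] , [Seq [Item a]]]]]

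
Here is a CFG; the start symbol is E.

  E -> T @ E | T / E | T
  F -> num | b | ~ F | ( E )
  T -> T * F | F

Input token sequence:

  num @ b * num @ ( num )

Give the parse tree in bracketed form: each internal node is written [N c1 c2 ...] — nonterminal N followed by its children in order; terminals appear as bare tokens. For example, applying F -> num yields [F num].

E
T @ E
F @ E
num @ E
num @ T @ E
num @ T * F @ E
num @ F * F @ E
num @ b * F @ E
num @ b * num @ E
num @ b * num @ T
num @ b * num @ F
num @ b * num @ ( E )
num @ b * num @ ( T )
num @ b * num @ ( F )
num @ b * num @ ( num )

[E [T [F num]] @ [E [T [T [F b]] * [F num]] @ [E [T [F ( [E [T [F num]]] )]]]]]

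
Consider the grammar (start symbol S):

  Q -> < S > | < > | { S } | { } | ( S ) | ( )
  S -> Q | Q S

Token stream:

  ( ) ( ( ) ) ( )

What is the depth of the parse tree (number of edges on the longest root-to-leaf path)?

5

[S [Q ( )] [S [Q ( [S [Q ( )]] )] [S [Q ( )]]]]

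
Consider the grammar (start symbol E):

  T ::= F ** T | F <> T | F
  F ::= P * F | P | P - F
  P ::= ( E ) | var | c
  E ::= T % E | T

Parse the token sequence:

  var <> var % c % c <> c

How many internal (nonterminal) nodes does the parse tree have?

[E [T [F [P var]] <> [T [F [P var]]]] % [E [T [F [P c]]] % [E [T [F [P c]] <> [T [F [P c]]]]]]]

18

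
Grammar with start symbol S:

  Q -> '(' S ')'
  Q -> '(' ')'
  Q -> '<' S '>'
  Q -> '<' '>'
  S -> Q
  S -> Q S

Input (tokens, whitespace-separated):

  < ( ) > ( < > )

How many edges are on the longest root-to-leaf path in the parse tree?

5

[S [Q < [S [Q ( )]] >] [S [Q ( [S [Q < >]] )]]]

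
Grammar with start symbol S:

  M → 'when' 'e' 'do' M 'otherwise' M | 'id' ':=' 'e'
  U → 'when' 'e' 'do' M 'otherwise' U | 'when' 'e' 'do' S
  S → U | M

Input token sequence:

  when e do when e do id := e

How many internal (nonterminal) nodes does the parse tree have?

[S [U when e do [S [U when e do [S [M id := e]]]]]]

6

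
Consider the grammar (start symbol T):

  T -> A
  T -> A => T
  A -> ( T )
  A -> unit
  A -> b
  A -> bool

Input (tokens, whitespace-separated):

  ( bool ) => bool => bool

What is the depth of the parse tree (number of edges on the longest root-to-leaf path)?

[T [A ( [T [A bool]] )] => [T [A bool] => [T [A bool]]]]

4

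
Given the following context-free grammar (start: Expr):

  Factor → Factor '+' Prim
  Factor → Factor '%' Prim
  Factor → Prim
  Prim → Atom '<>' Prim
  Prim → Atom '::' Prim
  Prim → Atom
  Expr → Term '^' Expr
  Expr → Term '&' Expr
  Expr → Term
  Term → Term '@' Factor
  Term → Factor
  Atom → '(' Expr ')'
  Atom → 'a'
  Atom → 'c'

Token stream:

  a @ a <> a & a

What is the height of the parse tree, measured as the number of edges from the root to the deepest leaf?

6

[Expr [Term [Term [Factor [Prim [Atom a]]]] @ [Factor [Prim [Atom a] <> [Prim [Atom a]]]]] & [Expr [Term [Factor [Prim [Atom a]]]]]]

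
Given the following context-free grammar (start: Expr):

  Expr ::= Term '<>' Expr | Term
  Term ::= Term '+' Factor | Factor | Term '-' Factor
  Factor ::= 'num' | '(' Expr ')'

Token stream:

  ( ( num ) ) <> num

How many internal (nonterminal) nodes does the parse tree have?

12

[Expr [Term [Factor ( [Expr [Term [Factor ( [Expr [Term [Factor num]]] )]]] )]] <> [Expr [Term [Factor num]]]]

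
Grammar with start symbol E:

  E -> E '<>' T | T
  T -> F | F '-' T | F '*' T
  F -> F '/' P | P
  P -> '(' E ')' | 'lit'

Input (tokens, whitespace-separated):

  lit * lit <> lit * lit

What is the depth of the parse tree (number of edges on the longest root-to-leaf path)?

[E [E [T [F [P lit]] * [T [F [P lit]]]]] <> [T [F [P lit]] * [T [F [P lit]]]]]

6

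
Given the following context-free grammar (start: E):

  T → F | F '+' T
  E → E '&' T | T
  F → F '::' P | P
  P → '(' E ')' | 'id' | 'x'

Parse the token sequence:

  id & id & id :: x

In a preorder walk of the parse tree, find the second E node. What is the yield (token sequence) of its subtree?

[E [E [E [T [F [P id]]]] & [T [F [P id]]]] & [T [F [F [P id]] :: [P x]]]]

id & id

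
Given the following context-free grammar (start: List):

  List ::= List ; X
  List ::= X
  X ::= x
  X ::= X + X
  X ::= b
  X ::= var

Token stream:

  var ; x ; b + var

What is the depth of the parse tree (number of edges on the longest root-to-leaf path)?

4

[List [List [List [X var]] ; [X x]] ; [X [X b] + [X var]]]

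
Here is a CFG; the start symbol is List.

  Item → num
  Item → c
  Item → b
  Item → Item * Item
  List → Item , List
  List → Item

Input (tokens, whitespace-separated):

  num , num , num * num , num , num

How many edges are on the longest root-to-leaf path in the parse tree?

6

[List [Item num] , [List [Item num] , [List [Item [Item num] * [Item num]] , [List [Item num] , [List [Item num]]]]]]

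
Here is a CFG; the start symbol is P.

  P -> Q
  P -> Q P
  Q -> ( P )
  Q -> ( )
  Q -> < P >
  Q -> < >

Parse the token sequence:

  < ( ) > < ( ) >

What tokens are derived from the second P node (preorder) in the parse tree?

[P [Q < [P [Q ( )]] >] [P [Q < [P [Q ( )]] >]]]

( )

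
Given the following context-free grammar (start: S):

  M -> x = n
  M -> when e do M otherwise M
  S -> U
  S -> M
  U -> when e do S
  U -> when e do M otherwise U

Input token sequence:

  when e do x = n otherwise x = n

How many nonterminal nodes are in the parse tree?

4

[S [M when e do [M x = n] otherwise [M x = n]]]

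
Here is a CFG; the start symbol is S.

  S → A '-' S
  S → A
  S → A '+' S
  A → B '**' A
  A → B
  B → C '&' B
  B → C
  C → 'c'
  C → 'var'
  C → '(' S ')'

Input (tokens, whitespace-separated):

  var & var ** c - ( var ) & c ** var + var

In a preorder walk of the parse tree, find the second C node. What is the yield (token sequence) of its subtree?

[S [A [B [C var] & [B [C var]]] ** [A [B [C c]]]] - [S [A [B [C ( [S [A [B [C var]]]] )] & [B [C c]]] ** [A [B [C var]]]] + [S [A [B [C var]]]]]]

var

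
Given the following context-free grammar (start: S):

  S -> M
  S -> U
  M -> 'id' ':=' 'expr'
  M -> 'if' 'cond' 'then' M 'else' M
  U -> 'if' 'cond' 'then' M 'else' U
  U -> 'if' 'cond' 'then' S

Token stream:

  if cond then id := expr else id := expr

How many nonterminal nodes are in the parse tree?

4

[S [M if cond then [M id := expr] else [M id := expr]]]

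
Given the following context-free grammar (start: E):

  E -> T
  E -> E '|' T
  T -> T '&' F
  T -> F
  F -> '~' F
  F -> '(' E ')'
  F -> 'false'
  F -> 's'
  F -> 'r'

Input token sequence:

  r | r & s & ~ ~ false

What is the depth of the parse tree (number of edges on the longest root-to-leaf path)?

[E [E [T [F r]]] | [T [T [T [F r]] & [F s]] & [F ~ [F ~ [F false]]]]]

5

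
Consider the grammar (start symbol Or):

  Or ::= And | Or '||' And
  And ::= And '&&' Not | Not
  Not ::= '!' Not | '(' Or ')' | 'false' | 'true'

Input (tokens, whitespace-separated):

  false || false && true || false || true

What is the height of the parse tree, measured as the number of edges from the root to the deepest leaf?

6

[Or [Or [Or [Or [And [Not false]]] || [And [And [Not false]] && [Not true]]] || [And [Not false]]] || [And [Not true]]]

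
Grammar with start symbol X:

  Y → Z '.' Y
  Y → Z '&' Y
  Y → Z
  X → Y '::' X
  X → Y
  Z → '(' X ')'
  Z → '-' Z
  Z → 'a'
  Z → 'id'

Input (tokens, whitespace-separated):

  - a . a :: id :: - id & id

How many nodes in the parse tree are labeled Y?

[X [Y [Z - [Z a]] . [Y [Z a]]] :: [X [Y [Z id]] :: [X [Y [Z - [Z id]] & [Y [Z id]]]]]]

5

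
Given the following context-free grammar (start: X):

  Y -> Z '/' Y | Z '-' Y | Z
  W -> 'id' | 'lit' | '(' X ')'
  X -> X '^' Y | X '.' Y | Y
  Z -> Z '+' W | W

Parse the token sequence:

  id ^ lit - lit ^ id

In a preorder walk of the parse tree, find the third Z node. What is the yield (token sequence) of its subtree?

[X [X [X [Y [Z [W id]]]] ^ [Y [Z [W lit]] - [Y [Z [W lit]]]]] ^ [Y [Z [W id]]]]

lit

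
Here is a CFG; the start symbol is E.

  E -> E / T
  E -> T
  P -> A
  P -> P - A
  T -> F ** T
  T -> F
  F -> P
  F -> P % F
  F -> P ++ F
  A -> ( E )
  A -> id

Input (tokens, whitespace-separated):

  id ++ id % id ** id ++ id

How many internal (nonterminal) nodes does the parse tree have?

[E [T [F [P [A id]] ++ [F [P [A id]] % [F [P [A id]]]]] ** [T [F [P [A id]] ++ [F [P [A id]]]]]]]

18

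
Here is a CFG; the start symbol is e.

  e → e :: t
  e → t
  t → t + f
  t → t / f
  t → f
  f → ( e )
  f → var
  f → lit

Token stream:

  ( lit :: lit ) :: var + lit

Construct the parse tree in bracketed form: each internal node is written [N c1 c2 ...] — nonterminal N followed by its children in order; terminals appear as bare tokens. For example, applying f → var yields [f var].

[e [e [t [f ( [e [e [t [f lit]]] :: [t [f lit]]] )]]] :: [t [t [f var]] + [f lit]]]

e
e :: t
t :: t
f :: t
( e ) :: t
( e :: t ) :: t
( t :: t ) :: t
( f :: t ) :: t
( lit :: t ) :: t
( lit :: f ) :: t
( lit :: lit ) :: t
( lit :: lit ) :: t + f
( lit :: lit ) :: f + f
( lit :: lit ) :: var + f
( lit :: lit ) :: var + lit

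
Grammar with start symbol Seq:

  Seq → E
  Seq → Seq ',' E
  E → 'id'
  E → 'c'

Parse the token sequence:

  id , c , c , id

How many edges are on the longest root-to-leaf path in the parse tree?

5

[Seq [Seq [Seq [Seq [E id]] , [E c]] , [E c]] , [E id]]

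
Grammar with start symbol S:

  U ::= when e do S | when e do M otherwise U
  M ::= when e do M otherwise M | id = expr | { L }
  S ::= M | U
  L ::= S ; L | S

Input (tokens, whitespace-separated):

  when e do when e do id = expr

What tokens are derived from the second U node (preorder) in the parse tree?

when e do id = expr

[S [U when e do [S [U when e do [S [M id = expr]]]]]]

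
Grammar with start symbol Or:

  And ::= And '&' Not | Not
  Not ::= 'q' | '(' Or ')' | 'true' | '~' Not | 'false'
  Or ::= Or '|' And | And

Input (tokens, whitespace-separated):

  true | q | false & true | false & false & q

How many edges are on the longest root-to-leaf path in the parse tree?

6

[Or [Or [Or [Or [And [Not true]]] | [And [Not q]]] | [And [And [Not false]] & [Not true]]] | [And [And [And [Not false]] & [Not false]] & [Not q]]]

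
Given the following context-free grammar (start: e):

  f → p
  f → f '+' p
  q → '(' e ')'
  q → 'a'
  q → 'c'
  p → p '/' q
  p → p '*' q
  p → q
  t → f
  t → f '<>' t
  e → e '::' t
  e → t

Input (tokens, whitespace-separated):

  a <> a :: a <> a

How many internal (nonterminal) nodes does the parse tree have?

18

[e [e [t [f [p [q a]]] <> [t [f [p [q a]]]]]] :: [t [f [p [q a]]] <> [t [f [p [q a]]]]]]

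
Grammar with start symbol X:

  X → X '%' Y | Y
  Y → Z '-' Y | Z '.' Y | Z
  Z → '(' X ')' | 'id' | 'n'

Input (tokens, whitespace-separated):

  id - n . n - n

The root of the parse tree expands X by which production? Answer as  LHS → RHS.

X → Y

[X [Y [Z id] - [Y [Z n] . [Y [Z n] - [Y [Z n]]]]]]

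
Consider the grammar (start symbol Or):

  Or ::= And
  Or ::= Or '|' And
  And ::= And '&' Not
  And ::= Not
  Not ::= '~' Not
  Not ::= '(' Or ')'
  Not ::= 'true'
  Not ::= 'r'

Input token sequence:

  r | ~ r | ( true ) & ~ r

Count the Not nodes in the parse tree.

[Or [Or [Or [And [Not r]]] | [And [Not ~ [Not r]]]] | [And [And [Not ( [Or [And [Not true]]] )]] & [Not ~ [Not r]]]]

7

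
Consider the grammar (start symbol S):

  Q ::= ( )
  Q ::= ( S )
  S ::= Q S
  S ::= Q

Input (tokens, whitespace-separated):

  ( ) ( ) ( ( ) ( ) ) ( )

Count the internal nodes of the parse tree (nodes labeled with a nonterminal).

[S [Q ( )] [S [Q ( )] [S [Q ( [S [Q ( )] [S [Q ( )]]] )] [S [Q ( )]]]]]

12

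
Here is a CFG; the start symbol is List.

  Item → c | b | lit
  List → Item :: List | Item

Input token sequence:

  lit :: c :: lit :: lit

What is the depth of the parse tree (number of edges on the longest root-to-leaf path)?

5

[List [Item lit] :: [List [Item c] :: [List [Item lit] :: [List [Item lit]]]]]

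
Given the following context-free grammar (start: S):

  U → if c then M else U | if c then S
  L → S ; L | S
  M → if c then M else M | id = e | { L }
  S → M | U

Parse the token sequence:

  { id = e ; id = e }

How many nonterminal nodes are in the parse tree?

[S [M { [L [S [M id = e]] ; [L [S [M id = e]]]] }]]

8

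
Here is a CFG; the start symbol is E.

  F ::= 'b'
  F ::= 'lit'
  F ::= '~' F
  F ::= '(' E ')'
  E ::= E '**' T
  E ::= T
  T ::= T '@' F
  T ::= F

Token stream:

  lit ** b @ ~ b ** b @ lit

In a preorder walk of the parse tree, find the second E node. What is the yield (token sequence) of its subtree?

[E [E [E [T [F lit]]] ** [T [T [F b]] @ [F ~ [F b]]]] ** [T [T [F b]] @ [F lit]]]

lit ** b @ ~ b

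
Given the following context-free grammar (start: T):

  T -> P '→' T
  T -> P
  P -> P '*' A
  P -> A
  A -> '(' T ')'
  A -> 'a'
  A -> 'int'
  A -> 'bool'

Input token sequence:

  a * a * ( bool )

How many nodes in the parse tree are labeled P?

[T [P [P [P [A a]] * [A a]] * [A ( [T [P [A bool]]] )]]]

4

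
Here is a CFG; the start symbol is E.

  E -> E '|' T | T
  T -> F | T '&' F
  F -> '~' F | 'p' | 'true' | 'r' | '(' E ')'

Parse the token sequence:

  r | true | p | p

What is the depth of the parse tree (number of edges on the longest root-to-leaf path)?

6

[E [E [E [E [T [F r]]] | [T [F true]]] | [T [F p]]] | [T [F p]]]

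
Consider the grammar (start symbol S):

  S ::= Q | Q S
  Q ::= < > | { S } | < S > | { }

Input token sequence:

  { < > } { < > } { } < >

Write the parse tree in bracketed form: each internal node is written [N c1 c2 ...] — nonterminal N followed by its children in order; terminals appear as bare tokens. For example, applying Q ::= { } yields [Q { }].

[S [Q { [S [Q < >]] }] [S [Q { [S [Q < >]] }] [S [Q { }] [S [Q < >]]]]]

S
Q S
{ S } S
{ Q } S
{ < > } S
{ < > } Q S
{ < > } { S } S
{ < > } { Q } S
{ < > } { < > } S
{ < > } { < > } Q S
{ < > } { < > } { } S
{ < > } { < > } { } Q
{ < > } { < > } { } < >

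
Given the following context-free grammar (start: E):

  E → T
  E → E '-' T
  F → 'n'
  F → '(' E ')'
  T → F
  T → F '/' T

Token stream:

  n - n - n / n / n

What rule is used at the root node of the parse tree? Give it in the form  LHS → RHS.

E → E '-' T

[E [E [E [T [F n]]] - [T [F n]]] - [T [F n] / [T [F n] / [T [F n]]]]]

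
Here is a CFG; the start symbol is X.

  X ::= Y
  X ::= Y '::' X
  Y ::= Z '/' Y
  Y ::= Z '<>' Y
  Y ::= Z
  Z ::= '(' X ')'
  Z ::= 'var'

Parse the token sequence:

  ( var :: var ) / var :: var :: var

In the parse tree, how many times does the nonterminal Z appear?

6

[X [Y [Z ( [X [Y [Z var]] :: [X [Y [Z var]]]] )] / [Y [Z var]]] :: [X [Y [Z var]] :: [X [Y [Z var]]]]]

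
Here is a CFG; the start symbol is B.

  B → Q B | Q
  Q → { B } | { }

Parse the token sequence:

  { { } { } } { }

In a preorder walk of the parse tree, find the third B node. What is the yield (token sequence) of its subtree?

{ }

[B [Q { [B [Q { }] [B [Q { }]]] }] [B [Q { }]]]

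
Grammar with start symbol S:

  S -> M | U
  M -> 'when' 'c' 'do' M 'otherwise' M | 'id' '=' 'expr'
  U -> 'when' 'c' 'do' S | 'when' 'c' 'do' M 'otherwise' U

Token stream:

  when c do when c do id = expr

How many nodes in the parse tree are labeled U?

2

[S [U when c do [S [U when c do [S [M id = expr]]]]]]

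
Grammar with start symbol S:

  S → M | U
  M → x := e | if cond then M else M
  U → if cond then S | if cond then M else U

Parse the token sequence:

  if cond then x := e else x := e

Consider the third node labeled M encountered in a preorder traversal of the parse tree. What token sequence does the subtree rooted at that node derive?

[S [M if cond then [M x := e] else [M x := e]]]

x := e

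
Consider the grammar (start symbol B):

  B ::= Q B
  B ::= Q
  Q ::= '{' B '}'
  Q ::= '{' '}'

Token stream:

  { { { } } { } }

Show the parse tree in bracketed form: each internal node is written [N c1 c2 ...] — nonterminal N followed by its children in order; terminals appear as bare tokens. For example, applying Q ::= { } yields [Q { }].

B
Q
{ B }
{ Q B }
{ { B } B }
{ { Q } B }
{ { { } } B }
{ { { } } Q }
{ { { } } { } }

[B [Q { [B [Q { [B [Q { }]] }] [B [Q { }]]] }]]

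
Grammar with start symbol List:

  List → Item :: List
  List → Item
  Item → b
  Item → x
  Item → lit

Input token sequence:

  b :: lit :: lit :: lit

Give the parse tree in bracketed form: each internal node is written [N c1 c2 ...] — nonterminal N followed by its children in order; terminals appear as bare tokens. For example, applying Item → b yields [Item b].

[List [Item b] :: [List [Item lit] :: [List [Item lit] :: [List [Item lit]]]]]

List
Item :: List
b :: List
b :: Item :: List
b :: lit :: List
b :: lit :: Item :: List
b :: lit :: lit :: List
b :: lit :: lit :: Item
b :: lit :: lit :: lit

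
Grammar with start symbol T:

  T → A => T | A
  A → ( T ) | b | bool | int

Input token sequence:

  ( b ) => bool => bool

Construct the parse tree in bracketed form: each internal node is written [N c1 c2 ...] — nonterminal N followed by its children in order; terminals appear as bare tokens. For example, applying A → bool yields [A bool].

[T [A ( [T [A b]] )] => [T [A bool] => [T [A bool]]]]

T
A => T
( T ) => T
( A ) => T
( b ) => T
( b ) => A => T
( b ) => bool => T
( b ) => bool => A
( b ) => bool => bool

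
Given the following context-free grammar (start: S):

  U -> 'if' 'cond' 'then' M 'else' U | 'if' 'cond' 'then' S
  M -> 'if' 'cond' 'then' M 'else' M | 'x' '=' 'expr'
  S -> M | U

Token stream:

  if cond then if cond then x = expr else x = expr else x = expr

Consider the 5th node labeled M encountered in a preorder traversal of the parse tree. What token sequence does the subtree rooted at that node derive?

x = expr

[S [M if cond then [M if cond then [M x = expr] else [M x = expr]] else [M x = expr]]]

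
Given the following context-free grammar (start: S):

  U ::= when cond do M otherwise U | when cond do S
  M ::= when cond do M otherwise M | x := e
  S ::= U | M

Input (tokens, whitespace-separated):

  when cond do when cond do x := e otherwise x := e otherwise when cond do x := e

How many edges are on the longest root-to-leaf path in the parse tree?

[S [U when cond do [M when cond do [M x := e] otherwise [M x := e]] otherwise [U when cond do [S [M x := e]]]]]

5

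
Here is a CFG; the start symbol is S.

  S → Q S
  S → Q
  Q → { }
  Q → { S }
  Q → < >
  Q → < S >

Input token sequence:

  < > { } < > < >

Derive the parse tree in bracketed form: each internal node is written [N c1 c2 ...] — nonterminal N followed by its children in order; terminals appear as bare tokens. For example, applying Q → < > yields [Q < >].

S
Q S
< > S
< > Q S
< > { } S
< > { } Q S
< > { } < > S
< > { } < > Q
< > { } < > < >

[S [Q < >] [S [Q { }] [S [Q < >] [S [Q < >]]]]]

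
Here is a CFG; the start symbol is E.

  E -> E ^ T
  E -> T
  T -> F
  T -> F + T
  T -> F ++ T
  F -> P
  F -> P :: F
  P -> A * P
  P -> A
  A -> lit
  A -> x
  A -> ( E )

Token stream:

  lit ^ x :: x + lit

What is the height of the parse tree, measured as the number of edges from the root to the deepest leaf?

[E [E [T [F [P [A lit]]]]] ^ [T [F [P [A x]] :: [F [P [A x]]]] + [T [F [P [A lit]]]]]]

6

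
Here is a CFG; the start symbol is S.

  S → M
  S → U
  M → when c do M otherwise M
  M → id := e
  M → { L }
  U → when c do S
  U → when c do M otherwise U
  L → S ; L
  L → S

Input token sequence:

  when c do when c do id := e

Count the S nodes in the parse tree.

3

[S [U when c do [S [U when c do [S [M id := e]]]]]]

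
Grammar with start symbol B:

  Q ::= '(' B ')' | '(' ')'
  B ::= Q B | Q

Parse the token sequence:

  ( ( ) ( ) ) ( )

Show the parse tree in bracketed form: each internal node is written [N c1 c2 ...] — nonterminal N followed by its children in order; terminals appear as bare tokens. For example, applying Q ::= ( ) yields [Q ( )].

[B [Q ( [B [Q ( )] [B [Q ( )]]] )] [B [Q ( )]]]

B
Q B
( B ) B
( Q B ) B
( ( ) B ) B
( ( ) Q ) B
( ( ) ( ) ) B
( ( ) ( ) ) Q
( ( ) ( ) ) ( )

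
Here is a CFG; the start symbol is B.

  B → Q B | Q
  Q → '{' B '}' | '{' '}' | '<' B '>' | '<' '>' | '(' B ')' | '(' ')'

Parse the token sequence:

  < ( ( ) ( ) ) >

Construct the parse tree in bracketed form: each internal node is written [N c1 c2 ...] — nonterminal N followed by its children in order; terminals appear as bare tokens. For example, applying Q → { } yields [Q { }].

[B [Q < [B [Q ( [B [Q ( )] [B [Q ( )]]] )]] >]]

B
Q
< B >
< Q >
< ( B ) >
< ( Q B ) >
< ( ( ) B ) >
< ( ( ) Q ) >
< ( ( ) ( ) ) >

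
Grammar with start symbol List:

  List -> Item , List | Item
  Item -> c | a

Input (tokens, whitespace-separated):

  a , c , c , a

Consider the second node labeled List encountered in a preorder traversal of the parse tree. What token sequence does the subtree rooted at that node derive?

[List [Item a] , [List [Item c] , [List [Item c] , [List [Item a]]]]]

c , c , a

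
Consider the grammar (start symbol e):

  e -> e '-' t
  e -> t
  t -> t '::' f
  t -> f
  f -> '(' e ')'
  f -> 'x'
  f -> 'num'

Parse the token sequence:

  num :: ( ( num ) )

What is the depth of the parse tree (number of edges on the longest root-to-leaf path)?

[e [t [t [f num]] :: [f ( [e [t [f ( [e [t [f num]]] )]]] )]]]

9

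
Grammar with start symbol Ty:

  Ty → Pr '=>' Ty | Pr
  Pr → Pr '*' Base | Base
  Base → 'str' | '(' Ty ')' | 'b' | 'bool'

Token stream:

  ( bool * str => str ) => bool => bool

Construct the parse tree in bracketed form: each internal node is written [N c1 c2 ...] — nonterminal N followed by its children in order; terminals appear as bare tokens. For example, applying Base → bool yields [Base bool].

Ty
Pr => Ty
Base => Ty
( Ty ) => Ty
( Pr => Ty ) => Ty
( Pr * Base => Ty ) => Ty
( Base * Base => Ty ) => Ty
( bool * Base => Ty ) => Ty
( bool * str => Ty ) => Ty
( bool * str => Pr ) => Ty
( bool * str => Base ) => Ty
( bool * str => str ) => Ty
( bool * str => str ) => Pr => Ty
( bool * str => str ) => Base => Ty
( bool * str => str ) => bool => Ty
( bool * str => str ) => bool => Pr
( bool * str => str ) => bool => Base
( bool * str => str ) => bool => bool

[Ty [Pr [Base ( [Ty [Pr [Pr [Base bool]] * [Base str]] => [Ty [Pr [Base str]]]] )]] => [Ty [Pr [Base bool]] => [Ty [Pr [Base bool]]]]]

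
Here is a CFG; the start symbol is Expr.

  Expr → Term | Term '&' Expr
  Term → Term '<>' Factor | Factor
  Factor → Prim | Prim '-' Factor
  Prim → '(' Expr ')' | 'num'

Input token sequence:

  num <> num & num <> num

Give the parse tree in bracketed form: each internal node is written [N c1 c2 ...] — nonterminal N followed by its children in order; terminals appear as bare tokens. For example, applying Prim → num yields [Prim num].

Expr
Term & Expr
Term <> Factor & Expr
Factor <> Factor & Expr
Prim <> Factor & Expr
num <> Factor & Expr
num <> Prim & Expr
num <> num & Expr
num <> num & Term
num <> num & Term <> Factor
num <> num & Factor <> Factor
num <> num & Prim <> Factor
num <> num & num <> Factor
num <> num & num <> Prim
num <> num & num <> num

[Expr [Term [Term [Factor [Prim num]]] <> [Factor [Prim num]]] & [Expr [Term [Term [Factor [Prim num]]] <> [Factor [Prim num]]]]]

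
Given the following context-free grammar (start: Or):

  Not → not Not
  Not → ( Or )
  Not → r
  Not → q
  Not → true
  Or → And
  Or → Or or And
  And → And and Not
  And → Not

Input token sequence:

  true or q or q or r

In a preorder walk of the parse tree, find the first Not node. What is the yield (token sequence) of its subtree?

true

[Or [Or [Or [Or [And [Not true]]] or [And [Not q]]] or [And [Not q]]] or [And [Not r]]]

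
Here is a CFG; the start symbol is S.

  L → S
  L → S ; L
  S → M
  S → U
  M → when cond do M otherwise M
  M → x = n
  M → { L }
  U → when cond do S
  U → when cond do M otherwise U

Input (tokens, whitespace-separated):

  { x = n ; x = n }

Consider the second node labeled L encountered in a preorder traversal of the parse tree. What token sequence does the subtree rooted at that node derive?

x = n

[S [M { [L [S [M x = n]] ; [L [S [M x = n]]]] }]]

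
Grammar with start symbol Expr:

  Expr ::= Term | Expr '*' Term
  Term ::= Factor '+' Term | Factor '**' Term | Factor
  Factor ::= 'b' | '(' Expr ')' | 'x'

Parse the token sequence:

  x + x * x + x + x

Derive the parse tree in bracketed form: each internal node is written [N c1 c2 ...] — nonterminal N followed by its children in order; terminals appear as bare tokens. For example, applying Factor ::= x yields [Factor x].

[Expr [Expr [Term [Factor x] + [Term [Factor x]]]] * [Term [Factor x] + [Term [Factor x] + [Term [Factor x]]]]]

Expr
Expr * Term
Term * Term
Factor + Term * Term
x + Term * Term
x + Factor * Term
x + x * Term
x + x * Factor + Term
x + x * x + Term
x + x * x + Factor + Term
x + x * x + x + Term
x + x * x + x + Factor
x + x * x + x + x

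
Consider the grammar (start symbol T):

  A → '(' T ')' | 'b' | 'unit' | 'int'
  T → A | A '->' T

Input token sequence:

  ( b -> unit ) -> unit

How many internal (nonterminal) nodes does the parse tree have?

8

[T [A ( [T [A b] -> [T [A unit]]] )] -> [T [A unit]]]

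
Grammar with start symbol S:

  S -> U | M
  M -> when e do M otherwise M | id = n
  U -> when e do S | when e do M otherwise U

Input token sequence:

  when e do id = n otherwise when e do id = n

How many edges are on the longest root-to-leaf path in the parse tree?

[S [U when e do [M id = n] otherwise [U when e do [S [M id = n]]]]]

5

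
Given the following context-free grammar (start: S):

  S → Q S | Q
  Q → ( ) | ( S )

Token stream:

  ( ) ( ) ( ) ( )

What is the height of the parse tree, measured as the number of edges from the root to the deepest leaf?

[S [Q ( )] [S [Q ( )] [S [Q ( )] [S [Q ( )]]]]]

5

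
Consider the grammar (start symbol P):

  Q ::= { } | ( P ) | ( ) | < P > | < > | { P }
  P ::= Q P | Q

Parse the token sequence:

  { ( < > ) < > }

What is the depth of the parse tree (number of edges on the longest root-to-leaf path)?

6

[P [Q { [P [Q ( [P [Q < >]] )] [P [Q < >]]] }]]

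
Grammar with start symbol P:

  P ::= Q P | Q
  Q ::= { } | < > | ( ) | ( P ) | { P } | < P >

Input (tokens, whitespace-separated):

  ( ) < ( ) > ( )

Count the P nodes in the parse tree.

[P [Q ( )] [P [Q < [P [Q ( )]] >] [P [Q ( )]]]]

4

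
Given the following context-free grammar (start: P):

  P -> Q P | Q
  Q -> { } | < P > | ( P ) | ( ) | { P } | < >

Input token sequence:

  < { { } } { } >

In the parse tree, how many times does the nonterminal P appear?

4

[P [Q < [P [Q { [P [Q { }]] }] [P [Q { }]]] >]]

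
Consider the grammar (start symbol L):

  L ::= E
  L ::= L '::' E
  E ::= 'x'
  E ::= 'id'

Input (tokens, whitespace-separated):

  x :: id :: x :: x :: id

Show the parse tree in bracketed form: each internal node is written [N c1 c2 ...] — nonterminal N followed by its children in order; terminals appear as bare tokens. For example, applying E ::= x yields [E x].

[L [L [L [L [L [E x]] :: [E id]] :: [E x]] :: [E x]] :: [E id]]

L
L :: E
L :: E :: E
L :: E :: E :: E
L :: E :: E :: E :: E
E :: E :: E :: E :: E
x :: E :: E :: E :: E
x :: id :: E :: E :: E
x :: id :: x :: E :: E
x :: id :: x :: x :: E
x :: id :: x :: x :: id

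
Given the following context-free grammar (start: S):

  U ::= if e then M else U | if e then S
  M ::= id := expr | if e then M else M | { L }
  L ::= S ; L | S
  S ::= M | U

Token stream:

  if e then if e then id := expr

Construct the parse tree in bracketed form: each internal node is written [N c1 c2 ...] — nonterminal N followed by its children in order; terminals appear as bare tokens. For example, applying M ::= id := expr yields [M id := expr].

S
U
if e then S
if e then U
if e then if e then S
if e then if e then M
if e then if e then id := expr

[S [U if e then [S [U if e then [S [M id := expr]]]]]]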